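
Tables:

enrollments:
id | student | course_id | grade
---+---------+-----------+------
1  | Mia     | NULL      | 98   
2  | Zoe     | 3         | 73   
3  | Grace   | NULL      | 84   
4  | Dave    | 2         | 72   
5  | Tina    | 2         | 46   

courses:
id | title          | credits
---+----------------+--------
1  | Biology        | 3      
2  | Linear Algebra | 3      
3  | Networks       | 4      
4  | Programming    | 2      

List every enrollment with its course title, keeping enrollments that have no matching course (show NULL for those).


LEFT JOIN keeps every row from enrollments (the left table); where course_id has no match in courses, the course columns become NULL. Walk through each enrollment:
  - enrollment 1 (Mia): course_id=NULL, no match -> kept with NULL
  - enrollment 2 (Zoe): course_id=3 -> matches Networks
  - enrollment 3 (Grace): course_id=NULL, no match -> kept with NULL
  - enrollment 4 (Dave): course_id=2 -> matches Linear Algebra
  - enrollment 5 (Tina): course_id=2 -> matches Linear Algebra
All 5 rows appear; 2 have NULL course.

SQL:
SELECT a.student, b.title AS course
FROM enrollments a
LEFT JOIN courses b ON a.course_id = b.id

Result:
student | course        
--------+---------------
Mia     | NULL          
Zoe     | Networks      
Grace   | NULL          
Dave    | Linear Algebra
Tina    | Linear Algebra


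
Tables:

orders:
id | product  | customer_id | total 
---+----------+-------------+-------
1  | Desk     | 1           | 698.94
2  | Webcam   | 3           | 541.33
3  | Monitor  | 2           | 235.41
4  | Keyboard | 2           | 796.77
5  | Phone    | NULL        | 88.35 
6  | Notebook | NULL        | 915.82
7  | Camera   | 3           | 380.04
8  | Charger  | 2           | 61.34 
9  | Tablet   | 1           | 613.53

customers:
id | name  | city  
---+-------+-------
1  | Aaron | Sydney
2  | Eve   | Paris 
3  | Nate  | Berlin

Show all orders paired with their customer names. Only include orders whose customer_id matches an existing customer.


INNER JOIN keeps only orders rows whose customer_id matches an id in customers. Walk through each order:
  - order 1 (Desk): customer_id=1 -> matches Aaron
  - order 2 (Webcam): customer_id=3 -> matches Nate
  - order 3 (Monitor): customer_id=2 -> matches Eve
  - order 4 (Keyboard): customer_id=2 -> matches Eve
  - order 5 (Phone): customer_id=NULL, no match -> dropped
  - order 6 (Notebook): customer_id=NULL, no match -> dropped
  - order 7 (Camera): customer_id=3 -> matches Nate
  - order 8 (Charger): customer_id=2 -> matches Eve
  - order 9 (Tablet): customer_id=1 -> matches Aaron
So 2 of 9 rows are dropped.

SQL:
SELECT a.product, b.name AS customer
FROM orders a
INNER JOIN customers b ON a.customer_id = b.id

Result:
product  | customer
---------+---------
Desk     | Aaron   
Webcam   | Nate    
Monitor  | Eve     
Keyboard | Eve     
Camera   | Nate    
Charger  | Eve     
Tablet   | Aaron   


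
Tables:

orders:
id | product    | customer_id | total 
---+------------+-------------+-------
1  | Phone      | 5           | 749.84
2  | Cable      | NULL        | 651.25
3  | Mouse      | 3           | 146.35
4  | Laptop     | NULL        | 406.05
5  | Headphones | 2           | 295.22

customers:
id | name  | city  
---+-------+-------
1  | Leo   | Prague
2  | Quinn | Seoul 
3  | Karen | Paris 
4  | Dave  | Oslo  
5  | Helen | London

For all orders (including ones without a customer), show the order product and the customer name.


LEFT JOIN keeps every row from orders (the left table); where customer_id has no match in customers, the customer columns become NULL. Walk through each order:
  - order 1 (Phone): customer_id=5 -> matches Helen
  - order 2 (Cable): customer_id=NULL, no match -> kept with NULL
  - order 3 (Mouse): customer_id=3 -> matches Karen
  - order 4 (Laptop): customer_id=NULL, no match -> kept with NULL
  - order 5 (Headphones): customer_id=2 -> matches Quinn
All 5 rows appear; 2 have NULL customer.

SQL:
SELECT a.product, b.name AS customer
FROM orders a
LEFT JOIN customers b ON a.customer_id = b.id

Result:
product    | customer
-----------+---------
Phone      | Helen   
Cable      | NULL    
Mouse      | Karen   
Laptop     | NULL    
Headphones | Quinn   


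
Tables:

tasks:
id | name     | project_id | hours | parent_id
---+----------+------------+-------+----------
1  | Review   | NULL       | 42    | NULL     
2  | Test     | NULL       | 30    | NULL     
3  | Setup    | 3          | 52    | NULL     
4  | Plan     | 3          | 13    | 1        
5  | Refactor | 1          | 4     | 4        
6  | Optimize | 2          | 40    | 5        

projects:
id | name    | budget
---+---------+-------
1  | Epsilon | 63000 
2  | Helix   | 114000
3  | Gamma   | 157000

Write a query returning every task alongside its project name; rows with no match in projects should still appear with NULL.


LEFT JOIN keeps every row from tasks (the left table); where project_id has no match in projects, the project columns become NULL. Walk through each task:
  - task 1 (Review): project_id=NULL, no match -> kept with NULL
  - task 2 (Test): project_id=NULL, no match -> kept with NULL
  - task 3 (Setup): project_id=3 -> matches Gamma
  - task 4 (Plan): project_id=3 -> matches Gamma
  - task 5 (Refactor): project_id=1 -> matches Epsilon
  - task 6 (Optimize): project_id=2 -> matches Helix
All 6 rows appear; 2 have NULL project.

SQL:
SELECT a.name, b.name AS project
FROM tasks a
LEFT JOIN projects b ON a.project_id = b.id

Result:
name     | project
---------+--------
Review   | NULL   
Test     | NULL   
Setup    | Gamma  
Plan     | Gamma  
Refactor | Epsilon
Optimize | Helix  


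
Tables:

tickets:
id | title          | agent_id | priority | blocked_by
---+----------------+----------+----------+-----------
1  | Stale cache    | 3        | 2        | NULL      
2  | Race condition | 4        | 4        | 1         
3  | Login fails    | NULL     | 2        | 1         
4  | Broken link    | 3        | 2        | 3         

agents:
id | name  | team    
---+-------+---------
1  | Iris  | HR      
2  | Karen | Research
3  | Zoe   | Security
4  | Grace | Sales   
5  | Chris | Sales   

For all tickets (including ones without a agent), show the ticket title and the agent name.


LEFT JOIN keeps every row from tickets (the left table); where agent_id has no match in agents, the agent columns become NULL. Walk through each ticket:
  - ticket 1 (Stale cache): agent_id=3 -> matches Zoe
  - ticket 2 (Race condition): agent_id=4 -> matches Grace
  - ticket 3 (Login fails): agent_id=NULL, no match -> kept with NULL
  - ticket 4 (Broken link): agent_id=3 -> matches Zoe
All 4 rows appear; 1 has NULL agent.

SQL:
SELECT a.title, b.name AS agent
FROM tickets a
LEFT JOIN agents b ON a.agent_id = b.id

Result:
title          | agent
---------------+------
Stale cache    | Zoe  
Race condition | Grace
Login fails    | NULL 
Broken link    | Zoe  


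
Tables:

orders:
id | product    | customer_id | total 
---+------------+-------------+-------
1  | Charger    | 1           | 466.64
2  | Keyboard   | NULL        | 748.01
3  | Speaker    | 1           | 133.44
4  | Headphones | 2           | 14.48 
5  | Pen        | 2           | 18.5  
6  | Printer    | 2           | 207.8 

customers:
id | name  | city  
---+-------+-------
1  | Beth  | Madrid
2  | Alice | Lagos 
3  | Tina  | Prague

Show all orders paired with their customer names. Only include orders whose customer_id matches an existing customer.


INNER JOIN keeps only orders rows whose customer_id matches an id in customers. Walk through each order:
  - order 1 (Charger): customer_id=1 -> matches Beth
  - order 2 (Keyboard): customer_id=NULL, no match -> dropped
  - order 3 (Speaker): customer_id=1 -> matches Beth
  - order 4 (Headphones): customer_id=2 -> matches Alice
  - order 5 (Pen): customer_id=2 -> matches Alice
  - order 6 (Printer): customer_id=2 -> matches Alice
So 1 of 6 rows is dropped.

SQL:
SELECT a.product, b.name AS customer
FROM orders a
INNER JOIN customers b ON a.customer_id = b.id

Result:
product    | customer
-----------+---------
Charger    | Beth    
Speaker    | Beth    
Headphones | Alice   
Pen        | Alice   
Printer    | Alice   


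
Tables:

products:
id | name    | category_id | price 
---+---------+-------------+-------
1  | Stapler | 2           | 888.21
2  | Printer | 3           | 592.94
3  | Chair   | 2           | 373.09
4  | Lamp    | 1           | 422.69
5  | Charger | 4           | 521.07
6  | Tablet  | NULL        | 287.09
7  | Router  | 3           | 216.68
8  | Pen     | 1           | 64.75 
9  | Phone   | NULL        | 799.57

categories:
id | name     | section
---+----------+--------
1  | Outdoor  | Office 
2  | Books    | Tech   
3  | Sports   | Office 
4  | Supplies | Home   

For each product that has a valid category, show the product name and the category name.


INNER JOIN keeps only products rows whose category_id matches an id in categories. Walk through each product:
  - product 1 (Stapler): category_id=2 -> matches Books
  - product 2 (Printer): category_id=3 -> matches Sports
  - product 3 (Chair): category_id=2 -> matches Books
  - product 4 (Lamp): category_id=1 -> matches Outdoor
  - product 5 (Charger): category_id=4 -> matches Supplies
  - product 6 (Tablet): category_id=NULL, no match -> dropped
  - product 7 (Router): category_id=3 -> matches Sports
  - product 8 (Pen): category_id=1 -> matches Outdoor
  - product 9 (Phone): category_id=NULL, no match -> dropped
So 2 of 9 rows are dropped.

SQL:
SELECT a.name, b.name AS category
FROM products a
INNER JOIN categories b ON a.category_id = b.id

Result:
name    | category
--------+---------
Stapler | Books   
Printer | Sports  
Chair   | Books   
Lamp    | Outdoor 
Charger | Supplies
Router  | Sports  
Pen     | Outdoor 


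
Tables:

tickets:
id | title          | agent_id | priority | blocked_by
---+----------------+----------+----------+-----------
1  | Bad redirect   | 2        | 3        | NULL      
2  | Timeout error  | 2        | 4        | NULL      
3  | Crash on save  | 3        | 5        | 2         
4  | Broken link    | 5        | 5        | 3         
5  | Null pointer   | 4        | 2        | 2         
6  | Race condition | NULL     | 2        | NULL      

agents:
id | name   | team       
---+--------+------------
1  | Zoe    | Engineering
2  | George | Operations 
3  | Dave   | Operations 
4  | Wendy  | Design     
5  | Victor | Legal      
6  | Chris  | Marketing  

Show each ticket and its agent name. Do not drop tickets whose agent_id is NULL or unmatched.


LEFT JOIN keeps every row from tickets (the left table); where agent_id has no match in agents, the agent columns become NULL. Walk through each ticket:
  - ticket 1 (Bad redirect): agent_id=2 -> matches George
  - ticket 2 (Timeout error): agent_id=2 -> matches George
  - ticket 3 (Crash on save): agent_id=3 -> matches Dave
  - ticket 4 (Broken link): agent_id=5 -> matches Victor
  - ticket 5 (Null pointer): agent_id=4 -> matches Wendy
  - ticket 6 (Race condition): agent_id=NULL, no match -> kept with NULL
All 6 rows appear; 1 has NULL agent.

SQL:
SELECT a.title, b.name AS agent
FROM tickets a
LEFT JOIN agents b ON a.agent_id = b.id

Result:
title          | agent 
---------------+-------
Bad redirect   | George
Timeout error  | George
Crash on save  | Dave  
Broken link    | Victor
Null pointer   | Wendy 
Race condition | NULL  


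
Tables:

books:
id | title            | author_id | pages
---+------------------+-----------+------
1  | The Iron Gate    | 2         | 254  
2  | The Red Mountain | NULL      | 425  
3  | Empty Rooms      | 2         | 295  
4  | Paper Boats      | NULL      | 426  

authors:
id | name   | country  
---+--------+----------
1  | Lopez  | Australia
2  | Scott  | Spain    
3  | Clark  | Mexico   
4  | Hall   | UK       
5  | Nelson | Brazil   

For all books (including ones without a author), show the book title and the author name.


LEFT JOIN keeps every row from books (the left table); where author_id has no match in authors, the author columns become NULL. Walk through each book:
  - book 1 (The Iron Gate): author_id=2 -> matches Scott
  - book 2 (The Red Mountain): author_id=NULL, no match -> kept with NULL
  - book 3 (Empty Rooms): author_id=2 -> matches Scott
  - book 4 (Paper Boats): author_id=NULL, no match -> kept with NULL
All 4 rows appear; 2 have NULL author.

SQL:
SELECT a.title, b.name AS author
FROM books a
LEFT JOIN authors b ON a.author_id = b.id

Result:
title            | author
-----------------+-------
The Iron Gate    | Scott 
The Red Mountain | NULL  
Empty Rooms      | Scott 
Paper Boats      | NULL  


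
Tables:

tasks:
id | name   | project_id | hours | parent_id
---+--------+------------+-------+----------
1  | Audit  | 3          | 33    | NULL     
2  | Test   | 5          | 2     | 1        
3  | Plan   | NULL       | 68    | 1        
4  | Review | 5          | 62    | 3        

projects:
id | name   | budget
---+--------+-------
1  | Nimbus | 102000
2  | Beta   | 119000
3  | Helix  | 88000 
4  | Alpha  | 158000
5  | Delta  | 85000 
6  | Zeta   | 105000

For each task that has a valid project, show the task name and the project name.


INNER JOIN keeps only tasks rows whose project_id matches an id in projects. Walk through each task:
  - task 1 (Audit): project_id=3 -> matches Helix
  - task 2 (Test): project_id=5 -> matches Delta
  - task 3 (Plan): project_id=NULL, no match -> dropped
  - task 4 (Review): project_id=5 -> matches Delta
So 1 of 4 rows is dropped.

SQL:
SELECT a.name, b.name AS project
FROM tasks a
INNER JOIN projects b ON a.project_id = b.id

Result:
name   | project
-------+--------
Audit  | Helix  
Test   | Delta  
Review | Delta  


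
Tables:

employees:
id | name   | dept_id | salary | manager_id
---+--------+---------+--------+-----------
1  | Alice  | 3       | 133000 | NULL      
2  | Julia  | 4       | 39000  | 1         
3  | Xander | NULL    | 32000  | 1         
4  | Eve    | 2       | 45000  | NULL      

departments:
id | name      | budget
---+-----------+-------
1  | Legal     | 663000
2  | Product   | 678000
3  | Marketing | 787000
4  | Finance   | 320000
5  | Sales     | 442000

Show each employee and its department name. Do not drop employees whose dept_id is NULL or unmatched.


LEFT JOIN keeps every row from employees (the left table); where dept_id has no match in departments, the department columns become NULL. Walk through each employee:
  - employee 1 (Alice): dept_id=3 -> matches Marketing
  - employee 2 (Julia): dept_id=4 -> matches Finance
  - employee 3 (Xander): dept_id=NULL, no match -> kept with NULL
  - employee 4 (Eve): dept_id=2 -> matches Product
All 4 rows appear; 1 has NULL department.

SQL:
SELECT a.name, b.name AS department
FROM employees a
LEFT JOIN departments b ON a.dept_id = b.id

Result:
name   | department
-------+-----------
Alice  | Marketing 
Julia  | Finance   
Xander | NULL      
Eve    | Product   


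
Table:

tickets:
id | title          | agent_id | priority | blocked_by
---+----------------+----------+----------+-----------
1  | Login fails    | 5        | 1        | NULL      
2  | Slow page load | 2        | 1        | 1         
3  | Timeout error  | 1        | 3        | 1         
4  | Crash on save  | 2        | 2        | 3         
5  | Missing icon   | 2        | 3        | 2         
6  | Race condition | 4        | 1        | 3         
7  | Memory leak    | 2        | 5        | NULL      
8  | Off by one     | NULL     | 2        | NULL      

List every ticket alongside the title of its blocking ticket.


This is a self-join: tickets is joined to a second copy of itself, matching each row's blocked_by to another row's id. Use LEFT JOIN so rows with blocked_by=NULL are kept.
  - ticket 1 (Login fails): blocked_by=NULL -> NULL
  - ticket 2 (Slow page load): blocked_by=1 -> Login fails
  - ticket 3 (Timeout error): blocked_by=1 -> Login fails
  - ticket 4 (Crash on save): blocked_by=3 -> Timeout error
  - ticket 5 (Missing icon): blocked_by=2 -> Slow page load
  - ticket 6 (Race condition): blocked_by=3 -> Timeout error
  - ticket 7 (Memory leak): blocked_by=NULL -> NULL
  - ticket 8 (Off by one): blocked_by=NULL -> NULL

SQL:
SELECT a.title AS item, b.title AS blocked_by
FROM tickets a
LEFT JOIN tickets b ON a.blocked_by = b.id

Result:
item           | blocked_by    
---------------+---------------
Login fails    | NULL          
Slow page load | Login fails   
Timeout error  | Login fails   
Crash on save  | Timeout error 
Missing icon   | Slow page load
Race condition | Timeout error 
Memory leak    | NULL          
Off by one     | NULL          


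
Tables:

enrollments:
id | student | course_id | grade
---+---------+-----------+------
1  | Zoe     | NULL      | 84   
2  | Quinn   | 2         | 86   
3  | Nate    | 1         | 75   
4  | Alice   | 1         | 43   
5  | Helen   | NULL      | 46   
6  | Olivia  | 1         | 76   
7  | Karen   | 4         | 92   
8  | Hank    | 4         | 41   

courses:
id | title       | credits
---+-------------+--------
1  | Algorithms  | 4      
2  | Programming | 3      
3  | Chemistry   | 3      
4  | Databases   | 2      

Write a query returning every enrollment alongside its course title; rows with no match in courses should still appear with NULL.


LEFT JOIN keeps every row from enrollments (the left table); where course_id has no match in courses, the course columns become NULL. Walk through each enrollment:
  - enrollment 1 (Zoe): course_id=NULL, no match -> kept with NULL
  - enrollment 2 (Quinn): course_id=2 -> matches Programming
  - enrollment 3 (Nate): course_id=1 -> matches Algorithms
  - enrollment 4 (Alice): course_id=1 -> matches Algorithms
  - enrollment 5 (Helen): course_id=NULL, no match -> kept with NULL
  - enrollment 6 (Olivia): course_id=1 -> matches Algorithms
  - enrollment 7 (Karen): course_id=4 -> matches Databases
  - enrollment 8 (Hank): course_id=4 -> matches Databases
All 8 rows appear; 2 have NULL course.

SQL:
SELECT a.student, b.title AS course
FROM enrollments a
LEFT JOIN courses b ON a.course_id = b.id

Result:
student | course     
--------+------------
Zoe     | NULL       
Quinn   | Programming
Nate    | Algorithms 
Alice   | Algorithms 
Helen   | NULL       
Olivia  | Algorithms 
Karen   | Databases  
Hank    | Databases  


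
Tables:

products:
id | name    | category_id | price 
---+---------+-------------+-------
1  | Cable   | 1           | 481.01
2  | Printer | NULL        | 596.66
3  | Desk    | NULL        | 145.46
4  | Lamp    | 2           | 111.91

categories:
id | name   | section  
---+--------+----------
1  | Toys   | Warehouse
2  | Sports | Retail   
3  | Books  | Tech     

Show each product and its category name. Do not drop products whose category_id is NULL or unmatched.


LEFT JOIN keeps every row from products (the left table); where category_id has no match in categories, the category columns become NULL. Walk through each product:
  - product 1 (Cable): category_id=1 -> matches Toys
  - product 2 (Printer): category_id=NULL, no match -> kept with NULL
  - product 3 (Desk): category_id=NULL, no match -> kept with NULL
  - product 4 (Lamp): category_id=2 -> matches Sports
All 4 rows appear; 2 have NULL category.

SQL:
SELECT a.name, b.name AS category
FROM products a
LEFT JOIN categories b ON a.category_id = b.id

Result:
name    | category
--------+---------
Cable   | Toys    
Printer | NULL    
Desk    | NULL    
Lamp    | Sports  


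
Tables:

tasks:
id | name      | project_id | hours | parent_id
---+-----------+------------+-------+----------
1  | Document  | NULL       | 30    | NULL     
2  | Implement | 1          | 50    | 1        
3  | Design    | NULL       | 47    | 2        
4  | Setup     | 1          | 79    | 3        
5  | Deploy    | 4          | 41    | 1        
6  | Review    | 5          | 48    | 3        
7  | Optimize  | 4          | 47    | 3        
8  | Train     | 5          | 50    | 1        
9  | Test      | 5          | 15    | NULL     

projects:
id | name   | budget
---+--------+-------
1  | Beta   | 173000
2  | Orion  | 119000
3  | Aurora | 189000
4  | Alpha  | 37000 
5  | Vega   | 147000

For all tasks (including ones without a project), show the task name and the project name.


LEFT JOIN keeps every row from tasks (the left table); where project_id has no match in projects, the project columns become NULL. Walk through each task:
  - task 1 (Document): project_id=NULL, no match -> kept with NULL
  - task 2 (Implement): project_id=1 -> matches Beta
  - task 3 (Design): project_id=NULL, no match -> kept with NULL
  - task 4 (Setup): project_id=1 -> matches Beta
  - task 5 (Deploy): project_id=4 -> matches Alpha
  - task 6 (Review): project_id=5 -> matches Vega
  - task 7 (Optimize): project_id=4 -> matches Alpha
  - task 8 (Train): project_id=5 -> matches Vega
  - task 9 (Test): project_id=5 -> matches Vega
All 9 rows appear; 2 have NULL project.

SQL:
SELECT a.name, b.name AS project
FROM tasks a
LEFT JOIN projects b ON a.project_id = b.id

Result:
name      | project
----------+--------
Document  | NULL   
Implement | Beta   
Design    | NULL   
Setup     | Beta   
Deploy    | Alpha  
Review    | Vega   
Optimize  | Alpha  
Train     | Vega   
Test      | Vega   


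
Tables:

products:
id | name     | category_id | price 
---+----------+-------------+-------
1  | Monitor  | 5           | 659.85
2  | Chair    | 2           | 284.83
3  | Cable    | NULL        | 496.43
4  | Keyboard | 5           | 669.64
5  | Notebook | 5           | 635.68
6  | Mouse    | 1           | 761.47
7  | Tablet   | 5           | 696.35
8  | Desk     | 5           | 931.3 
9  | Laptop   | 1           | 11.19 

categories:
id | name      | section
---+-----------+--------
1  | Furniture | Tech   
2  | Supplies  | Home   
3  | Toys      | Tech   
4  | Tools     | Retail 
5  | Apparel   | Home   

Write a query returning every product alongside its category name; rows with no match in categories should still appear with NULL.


LEFT JOIN keeps every row from products (the left table); where category_id has no match in categories, the category columns become NULL. Walk through each product:
  - product 1 (Monitor): category_id=5 -> matches Apparel
  - product 2 (Chair): category_id=2 -> matches Supplies
  - product 3 (Cable): category_id=NULL, no match -> kept with NULL
  - product 4 (Keyboard): category_id=5 -> matches Apparel
  - product 5 (Notebook): category_id=5 -> matches Apparel
  - product 6 (Mouse): category_id=1 -> matches Furniture
  - product 7 (Tablet): category_id=5 -> matches Apparel
  - product 8 (Desk): category_id=5 -> matches Apparel
  - product 9 (Laptop): category_id=1 -> matches Furniture
All 9 rows appear; 1 has NULL category.

SQL:
SELECT a.name, b.name AS category
FROM products a
LEFT JOIN categories b ON a.category_id = b.id

Result:
name     | category 
---------+----------
Monitor  | Apparel  
Chair    | Supplies 
Cable    | NULL     
Keyboard | Apparel  
Notebook | Apparel  
Mouse    | Furniture
Tablet   | Apparel  
Desk     | Apparel  
Laptop   | Furniture


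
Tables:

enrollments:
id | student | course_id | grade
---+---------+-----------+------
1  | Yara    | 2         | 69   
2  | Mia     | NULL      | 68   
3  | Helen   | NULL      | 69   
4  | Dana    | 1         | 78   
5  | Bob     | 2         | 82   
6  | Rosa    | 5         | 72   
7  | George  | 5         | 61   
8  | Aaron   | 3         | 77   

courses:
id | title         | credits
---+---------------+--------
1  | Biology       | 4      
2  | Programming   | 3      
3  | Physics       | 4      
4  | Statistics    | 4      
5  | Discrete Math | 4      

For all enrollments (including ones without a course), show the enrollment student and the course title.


LEFT JOIN keeps every row from enrollments (the left table); where course_id has no match in courses, the course columns become NULL. Walk through each enrollment:
  - enrollment 1 (Yara): course_id=2 -> matches Programming
  - enrollment 2 (Mia): course_id=NULL, no match -> kept with NULL
  - enrollment 3 (Helen): course_id=NULL, no match -> kept with NULL
  - enrollment 4 (Dana): course_id=1 -> matches Biology
  - enrollment 5 (Bob): course_id=2 -> matches Programming
  - enrollment 6 (Rosa): course_id=5 -> matches Discrete Math
  - enrollment 7 (George): course_id=5 -> matches Discrete Math
  - enrollment 8 (Aaron): course_id=3 -> matches Physics
All 8 rows appear; 2 have NULL course.

SQL:
SELECT a.student, b.title AS course
FROM enrollments a
LEFT JOIN courses b ON a.course_id = b.id

Result:
student | course       
--------+--------------
Yara    | Programming  
Mia     | NULL         
Helen   | NULL         
Dana    | Biology      
Bob     | Programming  
Rosa    | Discrete Math
George  | Discrete Math
Aaron   | Physics      


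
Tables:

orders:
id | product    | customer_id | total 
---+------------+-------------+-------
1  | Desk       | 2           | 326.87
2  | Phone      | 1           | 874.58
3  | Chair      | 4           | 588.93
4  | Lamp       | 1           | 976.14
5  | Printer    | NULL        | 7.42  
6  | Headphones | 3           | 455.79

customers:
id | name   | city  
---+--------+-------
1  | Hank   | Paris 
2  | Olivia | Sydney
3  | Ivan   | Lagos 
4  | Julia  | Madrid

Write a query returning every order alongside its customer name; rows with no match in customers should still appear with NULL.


LEFT JOIN keeps every row from orders (the left table); where customer_id has no match in customers, the customer columns become NULL. Walk through each order:
  - order 1 (Desk): customer_id=2 -> matches Olivia
  - order 2 (Phone): customer_id=1 -> matches Hank
  - order 3 (Chair): customer_id=4 -> matches Julia
  - order 4 (Lamp): customer_id=1 -> matches Hank
  - order 5 (Printer): customer_id=NULL, no match -> kept with NULL
  - order 6 (Headphones): customer_id=3 -> matches Ivan
All 6 rows appear; 1 has NULL customer.

SQL:
SELECT a.product, b.name AS customer
FROM orders a
LEFT JOIN customers b ON a.customer_id = b.id

Result:
product    | customer
-----------+---------
Desk       | Olivia  
Phone      | Hank    
Chair      | Julia   
Lamp       | Hank    
Printer    | NULL    
Headphones | Ivan    


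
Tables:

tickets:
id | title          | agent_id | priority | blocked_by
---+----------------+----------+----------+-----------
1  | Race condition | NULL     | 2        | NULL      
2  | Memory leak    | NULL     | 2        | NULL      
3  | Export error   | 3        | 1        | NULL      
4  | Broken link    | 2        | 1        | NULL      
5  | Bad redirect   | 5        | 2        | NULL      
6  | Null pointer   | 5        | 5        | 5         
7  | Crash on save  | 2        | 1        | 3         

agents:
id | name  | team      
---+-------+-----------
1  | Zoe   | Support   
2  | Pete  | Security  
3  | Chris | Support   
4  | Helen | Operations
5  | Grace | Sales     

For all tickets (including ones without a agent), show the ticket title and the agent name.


LEFT JOIN keeps every row from tickets (the left table); where agent_id has no match in agents, the agent columns become NULL. Walk through each ticket:
  - ticket 1 (Race condition): agent_id=NULL, no match -> kept with NULL
  - ticket 2 (Memory leak): agent_id=NULL, no match -> kept with NULL
  - ticket 3 (Export error): agent_id=3 -> matches Chris
  - ticket 4 (Broken link): agent_id=2 -> matches Pete
  - ticket 5 (Bad redirect): agent_id=5 -> matches Grace
  - ticket 6 (Null pointer): agent_id=5 -> matches Grace
  - ticket 7 (Crash on save): agent_id=2 -> matches Pete
All 7 rows appear; 2 have NULL agent.

SQL:
SELECT a.title, b.name AS agent
FROM tickets a
LEFT JOIN agents b ON a.agent_id = b.id

Result:
title          | agent
---------------+------
Race condition | NULL 
Memory leak    | NULL 
Export error   | Chris
Broken link    | Pete 
Bad redirect   | Grace
Null pointer   | Grace
Crash on save  | Pete 


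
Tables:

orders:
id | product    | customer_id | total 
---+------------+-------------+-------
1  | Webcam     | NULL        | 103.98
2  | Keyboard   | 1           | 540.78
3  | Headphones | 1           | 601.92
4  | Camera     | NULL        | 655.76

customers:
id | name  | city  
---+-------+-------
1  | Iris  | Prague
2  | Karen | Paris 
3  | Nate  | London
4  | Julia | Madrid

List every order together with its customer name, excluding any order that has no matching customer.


INNER JOIN keeps only orders rows whose customer_id matches an id in customers. Walk through each order:
  - order 1 (Webcam): customer_id=NULL, no match -> dropped
  - order 2 (Keyboard): customer_id=1 -> matches Iris
  - order 3 (Headphones): customer_id=1 -> matches Iris
  - order 4 (Camera): customer_id=NULL, no match -> dropped
So 2 of 4 rows are dropped.

SQL:
SELECT a.product, b.name AS customer
FROM orders a
INNER JOIN customers b ON a.customer_id = b.id

Result:
product    | customer
-----------+---------
Keyboard   | Iris    
Headphones | Iris    


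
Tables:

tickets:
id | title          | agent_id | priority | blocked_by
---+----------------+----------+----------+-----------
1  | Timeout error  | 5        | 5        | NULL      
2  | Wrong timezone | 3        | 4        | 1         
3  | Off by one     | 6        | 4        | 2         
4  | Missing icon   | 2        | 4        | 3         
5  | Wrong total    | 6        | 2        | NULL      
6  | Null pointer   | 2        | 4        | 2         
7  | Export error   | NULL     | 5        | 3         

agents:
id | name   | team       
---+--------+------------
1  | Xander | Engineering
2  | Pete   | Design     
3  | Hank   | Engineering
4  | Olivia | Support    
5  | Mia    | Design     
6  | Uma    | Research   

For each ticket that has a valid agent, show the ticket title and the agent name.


INNER JOIN keeps only tickets rows whose agent_id matches an id in agents. Walk through each ticket:
  - ticket 1 (Timeout error): agent_id=5 -> matches Mia
  - ticket 2 (Wrong timezone): agent_id=3 -> matches Hank
  - ticket 3 (Off by one): agent_id=6 -> matches Uma
  - ticket 4 (Missing icon): agent_id=2 -> matches Pete
  - ticket 5 (Wrong total): agent_id=6 -> matches Uma
  - ticket 6 (Null pointer): agent_id=2 -> matches Pete
  - ticket 7 (Export error): agent_id=NULL, no match -> dropped
So 1 of 7 rows is dropped.

SQL:
SELECT a.title, b.name AS agent
FROM tickets a
INNER JOIN agents b ON a.agent_id = b.id

Result:
title          | agent
---------------+------
Timeout error  | Mia  
Wrong timezone | Hank 
Off by one     | Uma  
Missing icon   | Pete 
Wrong total    | Uma  
Null pointer   | Pete 


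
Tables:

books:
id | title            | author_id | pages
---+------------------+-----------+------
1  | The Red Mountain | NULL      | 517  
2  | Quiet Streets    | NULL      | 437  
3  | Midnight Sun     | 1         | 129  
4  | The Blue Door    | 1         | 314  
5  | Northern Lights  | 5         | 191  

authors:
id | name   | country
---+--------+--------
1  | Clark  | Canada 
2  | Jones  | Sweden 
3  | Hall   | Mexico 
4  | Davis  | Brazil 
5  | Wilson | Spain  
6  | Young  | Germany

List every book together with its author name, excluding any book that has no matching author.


INNER JOIN keeps only books rows whose author_id matches an id in authors. Walk through each book:
  - book 1 (The Red Mountain): author_id=NULL, no match -> dropped
  - book 2 (Quiet Streets): author_id=NULL, no match -> dropped
  - book 3 (Midnight Sun): author_id=1 -> matches Clark
  - book 4 (The Blue Door): author_id=1 -> matches Clark
  - book 5 (Northern Lights): author_id=5 -> matches Wilson
So 2 of 5 rows are dropped.

SQL:
SELECT a.title, b.name AS author
FROM books a
INNER JOIN authors b ON a.author_id = b.id

Result:
title           | author
----------------+-------
Midnight Sun    | Clark 
The Blue Door   | Clark 
Northern Lights | Wilson


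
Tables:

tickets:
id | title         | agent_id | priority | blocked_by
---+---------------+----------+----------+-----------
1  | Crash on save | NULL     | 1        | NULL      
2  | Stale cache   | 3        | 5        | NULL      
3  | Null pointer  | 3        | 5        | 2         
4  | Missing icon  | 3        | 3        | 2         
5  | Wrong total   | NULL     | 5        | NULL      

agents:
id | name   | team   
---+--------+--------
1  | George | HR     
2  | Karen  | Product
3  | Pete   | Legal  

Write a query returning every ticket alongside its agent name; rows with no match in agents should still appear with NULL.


LEFT JOIN keeps every row from tickets (the left table); where agent_id has no match in agents, the agent columns become NULL. Walk through each ticket:
  - ticket 1 (Crash on save): agent_id=NULL, no match -> kept with NULL
  - ticket 2 (Stale cache): agent_id=3 -> matches Pete
  - ticket 3 (Null pointer): agent_id=3 -> matches Pete
  - ticket 4 (Missing icon): agent_id=3 -> matches Pete
  - ticket 5 (Wrong total): agent_id=NULL, no match -> kept with NULL
All 5 rows appear; 2 have NULL agent.

SQL:
SELECT a.title, b.name AS agent
FROM tickets a
LEFT JOIN agents b ON a.agent_id = b.id

Result:
title         | agent
--------------+------
Crash on save | NULL 
Stale cache   | Pete 
Null pointer  | Pete 
Missing icon  | Pete 
Wrong total   | NULL 


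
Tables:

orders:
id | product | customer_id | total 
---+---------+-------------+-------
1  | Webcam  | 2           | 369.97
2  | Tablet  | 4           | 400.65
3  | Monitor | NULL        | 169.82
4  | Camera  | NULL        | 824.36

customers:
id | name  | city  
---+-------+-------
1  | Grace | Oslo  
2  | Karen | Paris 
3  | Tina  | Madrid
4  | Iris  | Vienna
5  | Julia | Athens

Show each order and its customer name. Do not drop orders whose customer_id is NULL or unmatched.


LEFT JOIN keeps every row from orders (the left table); where customer_id has no match in customers, the customer columns become NULL. Walk through each order:
  - order 1 (Webcam): customer_id=2 -> matches Karen
  - order 2 (Tablet): customer_id=4 -> matches Iris
  - order 3 (Monitor): customer_id=NULL, no match -> kept with NULL
  - order 4 (Camera): customer_id=NULL, no match -> kept with NULL
All 4 rows appear; 2 have NULL customer.

SQL:
SELECT a.product, b.name AS customer
FROM orders a
LEFT JOIN customers b ON a.customer_id = b.id

Result:
product | customer
--------+---------
Webcam  | Karen   
Tablet  | Iris    
Monitor | NULL    
Camera  | NULL    


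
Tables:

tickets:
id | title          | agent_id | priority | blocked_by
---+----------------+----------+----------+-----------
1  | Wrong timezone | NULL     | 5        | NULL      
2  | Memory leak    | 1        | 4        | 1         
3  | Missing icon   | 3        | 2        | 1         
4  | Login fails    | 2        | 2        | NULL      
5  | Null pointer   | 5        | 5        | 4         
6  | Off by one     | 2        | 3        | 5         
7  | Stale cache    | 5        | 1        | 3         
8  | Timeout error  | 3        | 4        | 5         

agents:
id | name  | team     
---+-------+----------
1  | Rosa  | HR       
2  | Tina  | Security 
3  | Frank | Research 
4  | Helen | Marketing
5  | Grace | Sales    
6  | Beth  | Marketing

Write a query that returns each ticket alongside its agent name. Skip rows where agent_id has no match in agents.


INNER JOIN keeps only tickets rows whose agent_id matches an id in agents. Walk through each ticket:
  - ticket 1 (Wrong timezone): agent_id=NULL, no match -> dropped
  - ticket 2 (Memory leak): agent_id=1 -> matches Rosa
  - ticket 3 (Missing icon): agent_id=3 -> matches Frank
  - ticket 4 (Login fails): agent_id=2 -> matches Tina
  - ticket 5 (Null pointer): agent_id=5 -> matches Grace
  - ticket 6 (Off by one): agent_id=2 -> matches Tina
  - ticket 7 (Stale cache): agent_id=5 -> matches Grace
  - ticket 8 (Timeout error): agent_id=3 -> matches Frank
So 1 of 8 rows is dropped.

SQL:
SELECT a.title, b.name AS agent
FROM tickets a
INNER JOIN agents b ON a.agent_id = b.id

Result:
title         | agent
--------------+------
Memory leak   | Rosa 
Missing icon  | Frank
Login fails   | Tina 
Null pointer  | Grace
Off by one    | Tina 
Stale cache   | Grace
Timeout error | Frank


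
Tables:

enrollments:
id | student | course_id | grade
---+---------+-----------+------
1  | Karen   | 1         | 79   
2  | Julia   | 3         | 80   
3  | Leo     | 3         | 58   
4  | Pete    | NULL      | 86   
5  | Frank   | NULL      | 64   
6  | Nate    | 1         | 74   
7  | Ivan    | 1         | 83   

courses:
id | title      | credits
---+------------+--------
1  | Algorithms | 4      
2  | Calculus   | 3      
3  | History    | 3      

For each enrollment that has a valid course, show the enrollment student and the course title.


INNER JOIN keeps only enrollments rows whose course_id matches an id in courses. Walk through each enrollment:
  - enrollment 1 (Karen): course_id=1 -> matches Algorithms
  - enrollment 2 (Julia): course_id=3 -> matches History
  - enrollment 3 (Leo): course_id=3 -> matches History
  - enrollment 4 (Pete): course_id=NULL, no match -> dropped
  - enrollment 5 (Frank): course_id=NULL, no match -> dropped
  - enrollment 6 (Nate): course_id=1 -> matches Algorithms
  - enrollment 7 (Ivan): course_id=1 -> matches Algorithms
So 2 of 7 rows are dropped.

SQL:
SELECT a.student, b.title AS course
FROM enrollments a
INNER JOIN courses b ON a.course_id = b.id

Result:
student | course    
--------+-----------
Karen   | Algorithms
Julia   | History   
Leo     | History   
Nate    | Algorithms
Ivan    | Algorithms


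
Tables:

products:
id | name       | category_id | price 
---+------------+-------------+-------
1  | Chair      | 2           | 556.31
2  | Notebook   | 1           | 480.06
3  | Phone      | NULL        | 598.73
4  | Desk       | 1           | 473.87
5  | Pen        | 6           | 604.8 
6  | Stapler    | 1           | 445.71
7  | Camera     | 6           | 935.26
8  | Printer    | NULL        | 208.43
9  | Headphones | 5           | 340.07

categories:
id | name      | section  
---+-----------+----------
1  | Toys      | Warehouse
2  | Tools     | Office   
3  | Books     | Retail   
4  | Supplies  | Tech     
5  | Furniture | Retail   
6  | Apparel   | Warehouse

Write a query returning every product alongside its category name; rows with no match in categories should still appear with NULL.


LEFT JOIN keeps every row from products (the left table); where category_id has no match in categories, the category columns become NULL. Walk through each product:
  - product 1 (Chair): category_id=2 -> matches Tools
  - product 2 (Notebook): category_id=1 -> matches Toys
  - product 3 (Phone): category_id=NULL, no match -> kept with NULL
  - product 4 (Desk): category_id=1 -> matches Toys
  - product 5 (Pen): category_id=6 -> matches Apparel
  - product 6 (Stapler): category_id=1 -> matches Toys
  - product 7 (Camera): category_id=6 -> matches Apparel
  - product 8 (Printer): category_id=NULL, no match -> kept with NULL
  - product 9 (Headphones): category_id=5 -> matches Furniture
All 9 rows appear; 2 have NULL category.

SQL:
SELECT a.name, b.name AS category
FROM products a
LEFT JOIN categories b ON a.category_id = b.id

Result:
name       | category 
-----------+----------
Chair      | Tools    
Notebook   | Toys     
Phone      | NULL     
Desk       | Toys     
Pen        | Apparel  
Stapler    | Toys     
Camera     | Apparel  
Printer    | NULL     
Headphones | Furniture


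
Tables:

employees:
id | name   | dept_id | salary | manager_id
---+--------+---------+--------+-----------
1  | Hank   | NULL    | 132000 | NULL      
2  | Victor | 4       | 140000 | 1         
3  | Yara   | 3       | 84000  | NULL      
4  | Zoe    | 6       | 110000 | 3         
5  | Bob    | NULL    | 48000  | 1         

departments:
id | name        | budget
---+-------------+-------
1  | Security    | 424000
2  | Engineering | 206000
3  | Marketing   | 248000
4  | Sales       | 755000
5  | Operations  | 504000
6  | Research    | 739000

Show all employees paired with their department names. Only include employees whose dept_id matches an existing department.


INNER JOIN keeps only employees rows whose dept_id matches an id in departments. Walk through each employee:
  - employee 1 (Hank): dept_id=NULL, no match -> dropped
  - employee 2 (Victor): dept_id=4 -> matches Sales
  - employee 3 (Yara): dept_id=3 -> matches Marketing
  - employee 4 (Zoe): dept_id=6 -> matches Research
  - employee 5 (Bob): dept_id=NULL, no match -> dropped
So 2 of 5 rows are dropped.

SQL:
SELECT a.name, b.name AS department
FROM employees a
INNER JOIN departments b ON a.dept_id = b.id

Result:
name   | department
-------+-----------
Victor | Sales     
Yara   | Marketing 
Zoe    | Research  
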